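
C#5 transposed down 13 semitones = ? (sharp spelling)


Reasoning:
C#5: chromatic position 1 in octave 5 → absolute = 5×12 + 1 = 61
Transpose down 13: 61 - 13 = 48
48 = 4×12 + 0 → C in octave 4
Result = C4


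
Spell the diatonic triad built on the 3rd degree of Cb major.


Solution.
Cb major scale: Cb Db Eb Fb Gb Ab Bb
Diatonic triad on degree 3 stacks scale notes 3, 5, 7: Eb Gb Bb
Eb→Gb = 3 semitones; Eb→Bb = 7 semitones → minor triad
= Eb Gb Bb (minor)


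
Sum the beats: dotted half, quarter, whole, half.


Step by step:
Beat values:
  dotted half = 3 beats
  quarter = 1 beat
  whole = 4 beats
  half = 2 beats
Sum = 3 + 1 + 4 + 2
= 10 beats


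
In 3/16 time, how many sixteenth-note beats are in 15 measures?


Let's work it out.
Time signature 3/16: the bottom number 16 means the sixteenth note gets one count
The top number 3 means 3 sixteenth-note beats per measure
Total = 3 × 15 measures
= 45 sixteenth-note beats


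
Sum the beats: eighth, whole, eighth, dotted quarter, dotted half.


Beat values:
  eighth = 0.5 beats
  whole = 4 beats
  eighth = 0.5 beats
  dotted quarter = 1.5 beats
  dotted half = 3 beats
Sum = 0.5 + 4 + 0.5 + 1.5 + 3
= 9.5 beats


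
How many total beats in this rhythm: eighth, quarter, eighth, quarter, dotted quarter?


Beat values:
  eighth = 0.5 beats
  quarter = 1 beat
  eighth = 0.5 beats
  quarter = 1 beat
  dotted quarter = 1.5 beats
Sum = 0.5 + 1 + 0.5 + 1 + 1.5
= 4.5 beats


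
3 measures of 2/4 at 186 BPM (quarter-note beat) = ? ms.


Step by step:
Quarter-note beat duration = 60000 / 186 ms
Beats per measure (2/4) = 2
One measure = 2 × 60000 / 186 = 120000 / 186 ms
3 measures = 3 × 120000 / 186 = 360000 / 186
= 1935.5 ms


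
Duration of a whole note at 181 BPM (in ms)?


Reasoning:
One quarter-note beat = 60000 / BPM = 60000 / 181 ms
Whole note = 4 × quarter note
Duration = 4 × 60000 / 181 = 240000 / 181
= 1326.0 ms


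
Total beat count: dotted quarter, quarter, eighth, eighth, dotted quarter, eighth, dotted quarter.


Beat values:
  dotted quarter = 1.5 beats
  quarter = 1 beat
  eighth = 0.5 beats
  eighth = 0.5 beats
  dotted quarter = 1.5 beats
  eighth = 0.5 beats
  dotted quarter = 1.5 beats
Sum = 1.5 + 1 + 0.5 + 0.5 + 1.5 + 0.5 + 1.5
= 7 beats


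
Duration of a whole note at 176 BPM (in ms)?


Working:
One quarter-note beat = 60000 / BPM = 60000 / 176 ms
Whole note = 4 × quarter note
Duration = 4 × 60000 / 176 = 240000 / 176
= 1363.6 ms


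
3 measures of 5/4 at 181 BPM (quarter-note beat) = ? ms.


Step by step:
Quarter-note beat duration = 60000 / 181 ms
Beats per measure (5/4) = 5
One measure = 5 × 60000 / 181 = 300000 / 181 ms
3 measures = 3 × 300000 / 181 = 900000 / 181
= 4972.4 ms


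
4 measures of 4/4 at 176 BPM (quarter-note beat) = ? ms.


Working:
Quarter-note beat duration = 60000 / 176 ms
Beats per measure (4/4) = 4
One measure = 4 × 60000 / 176 = 240000 / 176 ms
4 measures = 4 × 240000 / 176 = 960000 / 176
= 5454.5 ms


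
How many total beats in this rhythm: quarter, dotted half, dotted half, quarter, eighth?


Solution.
Beat values:
  quarter = 1 beat
  dotted half = 3 beats
  dotted half = 3 beats
  quarter = 1 beat
  eighth = 0.5 beats
Sum = 1 + 3 + 3 + 1 + 0.5
= 8.5 beats


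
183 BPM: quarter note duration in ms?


Working:
One quarter-note beat = 60000 / BPM = 60000 / 183 ms
Duration = 60000 / 183
= 327.9 ms


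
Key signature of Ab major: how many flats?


Flat major keys: C(0), F(1), Bb(2), Eb(3), Ab(4), Db(5), Gb(6), Cb(7)
Ab major has 4 flats
Order of flats: Bb Eb Ab Db Gb Cb Fb → first 4: Bb, Eb, Ab, Db
= 4 flats


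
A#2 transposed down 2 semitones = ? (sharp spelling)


Let's work it out.
A#2: chromatic position 10 in octave 2 → absolute = 2×12 + 10 = 34
Transpose down 2: 34 - 2 = 32
32 = 2×12 + 8 → G# in octave 2
Result = G#2


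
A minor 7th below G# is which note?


Step by step:
A 7th spans 7 letter names, so from G we land on A
A minor 7th = 10 semitones below G#
Spell A at that pitch: A#
= A#


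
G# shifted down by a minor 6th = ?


Reasoning:
minor 6th: 6 letter names, 8 semitones
Letter: G - 5 → B
Pitch: G# - 8 semitones, spelled as a B → B#
= B#


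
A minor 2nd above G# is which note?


Solution.
A 2nd spans 2 letter names, so from G we land on A
A minor 2nd = 1 semitone above G#
Spell A at that pitch: A
= A


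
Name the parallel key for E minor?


Parallel keys share the same tonic but differ in mode
E minor → parallel is E major
= E major


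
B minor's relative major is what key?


Working:
The relative major shares the key signature and is a minor 3rd above the minor tonic
A minor 3rd above B is D
→ relative major of B minor is D major
= D major


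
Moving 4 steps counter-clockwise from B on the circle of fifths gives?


Solution.
Each counter-clockwise step moves down a perfect 5th (= up a perfect 4th)
From B: B → E → A → D → G
= G


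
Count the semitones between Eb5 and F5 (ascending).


Absolute semitone position = octave×12 + chromatic position
Eb5: 5×12 + 3 = 63
F5: 5×12 + 5 = 65
Difference = 65 - 63 = 2
= 2 semitones


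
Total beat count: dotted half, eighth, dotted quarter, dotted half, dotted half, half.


Beat values:
  dotted half = 3 beats
  eighth = 0.5 beats
  dotted quarter = 1.5 beats
  dotted half = 3 beats
  dotted half = 3 beats
  half = 2 beats
Sum = 3 + 0.5 + 1.5 + 3 + 3 + 2
= 13 beats


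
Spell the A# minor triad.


Minor triad = root + minor 3rd (3 semitones) + perfect 5th (7 semitones)
A triad on A# stacks thirds, so the chord tones use letter names A-C-E
Root: A#
Minor 3rd above A#: C#
Perfect 5th above A#: E#
Chord = A# C# E#


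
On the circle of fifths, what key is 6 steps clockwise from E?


Reasoning:
Each clockwise step on the circle of fifths moves up a perfect 5th
From E: E → B → F#/Gb → Db → Ab → Eb → Bb
= Bb


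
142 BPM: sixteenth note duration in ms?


Working:
One quarter-note beat = 60000 / BPM = 60000 / 142 ms
Sixteenth note = 1/4 × quarter note
Duration = 1/4 × 60000 / 142 = 15000 / 142
= 105.6 ms


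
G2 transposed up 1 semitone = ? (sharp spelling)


Reasoning:
G2: chromatic position 7 in octave 2 → absolute = 2×12 + 7 = 31
Transpose up 1: 31 + 1 = 32
32 = 2×12 + 8 → G# in octave 2
Result = G#2


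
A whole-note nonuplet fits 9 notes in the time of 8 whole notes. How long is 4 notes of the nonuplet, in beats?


Let's work it out.
Nonuplet: 9 notes occupy the space of 8 whole notes
Space = 8 × 4 = 32 beats
Each nonuplet note = 32 / 9 = 32/9 beats
4 notes = 4 × 32/9 = 128/9
= 128/9 beats


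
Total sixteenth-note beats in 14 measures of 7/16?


Reasoning:
Time signature 7/16: the bottom number 16 means the sixteenth note gets one count
The top number 7 means 7 sixteenth-note beats per measure
Total = 7 × 14 measures
= 98 sixteenth-note beats


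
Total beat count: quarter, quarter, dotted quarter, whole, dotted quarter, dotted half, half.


Working:
Beat values:
  quarter = 1 beat
  quarter = 1 beat
  dotted quarter = 1.5 beats
  whole = 4 beats
  dotted quarter = 1.5 beats
  dotted half = 3 beats
  half = 2 beats
Sum = 1 + 1 + 1.5 + 4 + 1.5 + 3 + 2
= 14 beats


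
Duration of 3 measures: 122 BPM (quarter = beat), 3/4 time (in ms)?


Quarter-note beat duration = 60000 / 122 ms
Beats per measure (3/4) = 3
One measure = 3 × 60000 / 122 = 180000 / 122 ms
3 measures = 3 × 180000 / 122 = 540000 / 122
= 4426.2 ms


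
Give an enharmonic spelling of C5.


Enharmonic notes sound the same pitch but are spelled with different letter names
C and B# name the same pitch class
Octave numbers change at C, so C5 = B#4
= B#4


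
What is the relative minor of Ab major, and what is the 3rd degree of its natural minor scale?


Working:
The relative minor shares the major's key signature and starts on its 6th degree
6th degree = a major 6th above the tonic; a major 6th above Ab is F
→ relative minor of Ab major is F minor
F natural minor scale: F G Ab Bb C Db Eb
= F minor; 3rd degree = Ab


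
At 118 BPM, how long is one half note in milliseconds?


Reasoning:
One quarter-note beat = 60000 / BPM = 60000 / 118 ms
Half note = 2 × quarter note
Duration = 2 × 60000 / 118 = 120000 / 118
= 1016.9 ms


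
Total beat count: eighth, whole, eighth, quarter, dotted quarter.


Step by step:
Beat values:
  eighth = 0.5 beats
  whole = 4 beats
  eighth = 0.5 beats
  quarter = 1 beat
  dotted quarter = 1.5 beats
Sum = 0.5 + 4 + 0.5 + 1 + 1.5
= 7.5 beats


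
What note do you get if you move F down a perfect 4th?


Working:
perfect 4th: 4 letter names, 5 semitones
Letter: F - 3 → C
Pitch: F - 5 semitones, spelled as a C → C
= C


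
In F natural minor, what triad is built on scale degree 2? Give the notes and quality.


Reasoning:
F natural minor scale: F G Ab Bb C Db Eb
Diatonic triad on degree 2 stacks scale notes 2, 4, 6: G Bb Db
G→Bb = 3 semitones; G→Db = 6 semitones → diminished triad
= G Bb Db (diminished)


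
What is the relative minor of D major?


The relative minor shares the major's key signature and starts on its 6th degree
6th degree = a major 6th above the tonic; a major 6th above D is B
→ relative minor of D major is B minor
= B minor


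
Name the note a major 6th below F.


Working:
A 6th spans 6 letter names, so from F we land on A
A major 6th = 9 semitones below F
Spell A at that pitch: Ab
= Ab


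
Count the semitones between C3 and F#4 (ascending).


Let's work it out.
Absolute semitone position = octave×12 + chromatic position
C3: 3×12 + 0 = 36
F#4: 4×12 + 6 = 54
Difference = 54 - 36 = 18
= 18 semitones


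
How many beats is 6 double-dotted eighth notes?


Reasoning:
Base eighth note = 1/2 beats
Dot 1 adds half the previous value: +1/4
Dot 2 adds half the previous value: +1/8
One double-dotted eighth = 1/2 + 1/4 + 1/8 = 7/8
6 of them = 6 × 7/8 = 21/4
= 21/4 beats


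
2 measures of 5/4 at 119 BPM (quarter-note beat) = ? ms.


Reasoning:
Quarter-note beat duration = 60000 / 119 ms
Beats per measure (5/4) = 5
One measure = 5 × 60000 / 119 = 300000 / 119 ms
2 measures = 2 × 300000 / 119 = 600000 / 119
= 5042.0 ms


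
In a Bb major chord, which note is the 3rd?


Major triad = root + major 3rd (4 semitones) + perfect 5th (7 semitones)
A triad on Bb stacks thirds, so the chord tones use letter names B-D-F
Root: Bb
Major 3rd above Bb: D
Perfect 5th above Bb: F
The 3rd = D


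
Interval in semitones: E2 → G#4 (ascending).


Let's work it out.
Absolute semitone position = octave×12 + chromatic position
E2: 2×12 + 4 = 28
G#4: 4×12 + 8 = 56
Difference = 56 - 28 = 28
= 28 semitones


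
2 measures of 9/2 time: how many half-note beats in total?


Step by step:
Time signature 9/2: the bottom number 2 means the half note gets one count
The top number 9 means 9 half-note beats per measure
Total = 9 × 2 measures
= 18 half-note beats


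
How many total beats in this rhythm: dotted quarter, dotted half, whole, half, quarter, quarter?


Beat values:
  dotted quarter = 1.5 beats
  dotted half = 3 beats
  whole = 4 beats
  half = 2 beats
  quarter = 1 beat
  quarter = 1 beat
Sum = 1.5 + 3 + 4 + 2 + 1 + 1
= 12.5 beats


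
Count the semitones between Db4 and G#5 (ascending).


Step by step:
Absolute semitone position = octave×12 + chromatic position
Db4: 4×12 + 1 = 49
G#5: 5×12 + 8 = 68
Difference = 68 - 49 = 19
= 19 semitones


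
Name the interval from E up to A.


Reasoning:
Letter names: E → A spans 4 letter names → a 4th
Semitones: E → A = 5 half-steps
A 4th of 5 semitones is a perfect 4th
= perfect 4th


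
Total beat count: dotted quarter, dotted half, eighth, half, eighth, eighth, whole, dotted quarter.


Let's work it out.
Beat values:
  dotted quarter = 1.5 beats
  dotted half = 3 beats
  eighth = 0.5 beats
  half = 2 beats
  eighth = 0.5 beats
  eighth = 0.5 beats
  whole = 4 beats
  dotted quarter = 1.5 beats
Sum = 1.5 + 3 + 0.5 + 2 + 0.5 + 0.5 + 4 + 1.5
= 13.5 beats


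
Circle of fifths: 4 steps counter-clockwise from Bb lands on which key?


Reasoning:
Each counter-clockwise step moves down a perfect 5th (= up a perfect 4th)
From Bb: Bb → Eb → Ab → Db → F#/Gb
= F#/Gb


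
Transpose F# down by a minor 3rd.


Step by step:
minor 3rd: 3 letter names, 3 semitones
Letter: F - 2 → D
Pitch: F# - 3 semitones, spelled as a D → D#
= D#


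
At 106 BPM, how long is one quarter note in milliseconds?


Working:
One quarter-note beat = 60000 / BPM = 60000 / 106 ms
Duration = 60000 / 106
= 566.0 ms


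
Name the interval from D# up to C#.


Let's work it out.
Letter names: D → C spans 7 letter names → a 7th
Semitones: D# → C# = 10 half-steps
A 7th of 10 semitones is a minor 7th
= minor 7th


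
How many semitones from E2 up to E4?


Let's work it out.
Absolute semitone position = octave×12 + chromatic position
E2: 2×12 + 4 = 28
E4: 4×12 + 4 = 52
Difference = 52 - 28 = 24
= 24 semitones


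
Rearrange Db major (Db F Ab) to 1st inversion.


Reasoning:
Root position: Db F Ab
1st inversion: move root up an octave
Bass note: F
Notes (bottom to top) = F Ab Db


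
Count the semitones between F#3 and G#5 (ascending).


Working:
Absolute semitone position = octave×12 + chromatic position
F#3: 3×12 + 6 = 42
G#5: 5×12 + 8 = 68
Difference = 68 - 42 = 26
= 26 semitones


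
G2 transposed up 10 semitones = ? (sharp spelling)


G2: chromatic position 7 in octave 2 → absolute = 2×12 + 7 = 31
Transpose up 10: 31 + 10 = 41
41 = 3×12 + 5 → F in octave 3
Result = F3


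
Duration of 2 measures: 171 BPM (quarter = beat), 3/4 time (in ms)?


Quarter-note beat duration = 60000 / 171 ms
Beats per measure (3/4) = 3
One measure = 3 × 60000 / 171 = 180000 / 171 ms
2 measures = 2 × 180000 / 171 = 360000 / 171
= 2105.3 ms


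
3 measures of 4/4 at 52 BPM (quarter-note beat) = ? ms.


Working:
Quarter-note beat duration = 60000 / 52 ms
Beats per measure (4/4) = 4
One measure = 4 × 60000 / 52 = 240000 / 52 ms
3 measures = 3 × 240000 / 52 = 720000 / 52
= 13846.2 ms


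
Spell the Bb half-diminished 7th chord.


Working:
Half-diminished 7th chord = root + minor 3rd + diminished 5th + minor 7th
Seventh chords stack in thirds, so the letter names are B-D-F-A
Root: Bb
Minor 3rd above Bb: Db
Diminished 5th above Bb: Fb
Minor 7th above Bb: Ab
Chord = Bb Db Fb Ab


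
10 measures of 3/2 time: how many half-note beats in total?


Time signature 3/2: the bottom number 2 means the half note gets one count
The top number 3 means 3 half-note beats per measure
Total = 3 × 10 measures
= 30 half-note beats


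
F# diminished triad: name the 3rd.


Reasoning:
Diminished triad = root + minor 3rd (3 semitones) + diminished 5th (6 semitones)
A triad on F# stacks thirds, so the chord tones use letter names F-A-C
Root: F#
Minor 3rd above F#: A
Diminished 5th above F#: C
The 3rd = A


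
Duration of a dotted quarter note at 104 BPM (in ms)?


Step by step:
One quarter-note beat = 60000 / BPM = 60000 / 104 ms
Dotted quarter note = 3/2 × quarter note
Duration = 3/2 × 60000 / 104 = 90000 / 104
= 865.4 ms


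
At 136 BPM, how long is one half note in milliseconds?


Solution.
One quarter-note beat = 60000 / BPM = 60000 / 136 ms
Half note = 2 × quarter note
Duration = 2 × 60000 / 136 = 120000 / 136
= 882.4 ms


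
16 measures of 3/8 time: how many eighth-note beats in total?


Solution.
Time signature 3/8: the bottom number 8 means the eighth note gets one count
The top number 3 means 3 eighth-note beats per measure
Total = 3 × 16 measures
= 48 eighth-note beats


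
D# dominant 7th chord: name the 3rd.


Working:
Dominant 7th chord = root + major 3rd + perfect 5th + minor 7th
Seventh chords stack in thirds, so the letter names are D-F-A-C
Root: D#
Major 3rd above D#: F##
Perfect 5th above D#: A#
Minor 7th above D#: C#
The 3rd = F##


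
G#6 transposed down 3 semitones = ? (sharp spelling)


Solution.
G#6: chromatic position 8 in octave 6 → absolute = 6×12 + 8 = 80
Transpose down 3: 80 - 3 = 77
77 = 6×12 + 5 → F in octave 6
Result = F6


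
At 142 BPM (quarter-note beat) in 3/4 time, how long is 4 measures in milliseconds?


Working:
Quarter-note beat duration = 60000 / 142 ms
Beats per measure (3/4) = 3
One measure = 3 × 60000 / 142 = 180000 / 142 ms
4 measures = 4 × 180000 / 142 = 720000 / 142
= 5070.4 ms


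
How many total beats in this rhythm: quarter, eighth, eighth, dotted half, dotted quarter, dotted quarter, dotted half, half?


Reasoning:
Beat values:
  quarter = 1 beat
  eighth = 0.5 beats
  eighth = 0.5 beats
  dotted half = 3 beats
  dotted quarter = 1.5 beats
  dotted quarter = 1.5 beats
  dotted half = 3 beats
  half = 2 beats
Sum = 1 + 0.5 + 0.5 + 3 + 1.5 + 1.5 + 3 + 2
= 13 beats


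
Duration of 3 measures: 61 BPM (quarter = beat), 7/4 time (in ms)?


Reasoning:
Quarter-note beat duration = 60000 / 61 ms
Beats per measure (7/4) = 7
One measure = 7 × 60000 / 61 = 420000 / 61 ms
3 measures = 3 × 420000 / 61 = 1260000 / 61
= 20655.7 ms


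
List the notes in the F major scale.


Step by step:
Major scale pattern: W-W-H-W-W-W-H (2-2-1-2-2-2-1 semitones)
Starting from F:
  F + 2 semitones → G
  G + 2 semitones → A
  A + 1 semitone → Bb
  Bb + 2 semitones → C
  C + 2 semitones → D
  D + 2 semitones → E
  E + 1 semitone → F
Scale = F G A Bb C D E


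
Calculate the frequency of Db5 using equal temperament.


f = 440 × 2^(n/12) where n = semitones from A4
Db5: 4 semitones from A4
f = 440 × 2^(4/12)
f = 554.37 Hz


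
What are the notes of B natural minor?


Working:
Natural minor scale pattern: W-H-W-W-H-W-W (2-1-2-2-1-2-2 semitones)
Starting from B:
  B + 2 semitones → C#
  C# + 1 semitone → D
  D + 2 semitones → E
  E + 2 semitones → F#
  F# + 1 semitone → G
  G + 2 semitones → A
  A + 2 semitones → B
Scale = B C# D E F# G A


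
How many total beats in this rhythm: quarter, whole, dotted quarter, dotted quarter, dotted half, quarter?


Beat values:
  quarter = 1 beat
  whole = 4 beats
  dotted quarter = 1.5 beats
  dotted quarter = 1.5 beats
  dotted half = 3 beats
  quarter = 1 beat
Sum = 1 + 4 + 1.5 + 1.5 + 3 + 1
= 12 beats


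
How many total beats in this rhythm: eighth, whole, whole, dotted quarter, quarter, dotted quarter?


Solution.
Beat values:
  eighth = 0.5 beats
  whole = 4 beats
  whole = 4 beats
  dotted quarter = 1.5 beats
  quarter = 1 beat
  dotted quarter = 1.5 beats
Sum = 0.5 + 4 + 4 + 1.5 + 1 + 1.5
= 12.5 beats


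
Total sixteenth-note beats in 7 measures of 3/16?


Reasoning:
Time signature 3/16: the bottom number 16 means the sixteenth note gets one count
The top number 3 means 3 sixteenth-note beats per measure
Total = 3 × 7 measures
= 21 sixteenth-note beats


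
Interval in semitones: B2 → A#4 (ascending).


Absolute semitone position = octave×12 + chromatic position
B2: 2×12 + 11 = 35
A#4: 4×12 + 10 = 58
Difference = 58 - 35 = 23
= 23 semitones


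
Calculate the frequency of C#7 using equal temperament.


Reasoning:
f = 440 × 2^(n/12) where n = semitones from A4
C#7: 28 semitones from A4
f = 440 × 2^(28/12)
f = 2217.46 Hz


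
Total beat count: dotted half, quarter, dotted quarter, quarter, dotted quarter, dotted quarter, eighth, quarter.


Let's work it out.
Beat values:
  dotted half = 3 beats
  quarter = 1 beat
  dotted quarter = 1.5 beats
  quarter = 1 beat
  dotted quarter = 1.5 beats
  dotted quarter = 1.5 beats
  eighth = 0.5 beats
  quarter = 1 beat
Sum = 3 + 1 + 1.5 + 1 + 1.5 + 1.5 + 0.5 + 1
= 11 beats


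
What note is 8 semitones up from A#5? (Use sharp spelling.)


Let's work it out.
A#5: chromatic position 10 in octave 5 → absolute = 5×12 + 10 = 70
Transpose up 8: 70 + 8 = 78
78 = 6×12 + 6 → F# in octave 6
Result = F#6


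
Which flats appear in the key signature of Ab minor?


Step by step:
Flat minor keys: A(0), D(1), G(2), C(3), F(4), Bb(5), Eb(6), Ab(7)
Ab minor has 7 flats
Order of flats: Bb Eb Ab Db Gb Cb Fb → first 7: Bb, Eb, Ab, Db, Gb, Cb, Fb
= Bb, Eb, Ab, Db, Gb, Cb, Fb


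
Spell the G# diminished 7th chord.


Let's work it out.
Diminished 7th chord = root + minor 3rd + diminished 5th + diminished 7th
Seventh chords stack in thirds, so the letter names are G-B-D-F
Root: G#
Minor 3rd above G#: B
Diminished 5th above G#: D
Diminished 7th above G#: F
Chord = G# B D F


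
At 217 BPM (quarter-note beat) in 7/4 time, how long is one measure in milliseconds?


Quarter-note beat duration = 60000 / 217 ms
Beats per measure (7/4) = 7
One measure = 7 × 60000 / 217 = 420000 / 217 ms
= 1935.5 ms


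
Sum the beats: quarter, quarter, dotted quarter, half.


Beat values:
  quarter = 1 beat
  quarter = 1 beat
  dotted quarter = 1.5 beats
  half = 2 beats
Sum = 1 + 1 + 1.5 + 2
= 5.5 beats


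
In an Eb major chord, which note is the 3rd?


Step by step:
Major triad = root + major 3rd (4 semitones) + perfect 5th (7 semitones)
A triad on Eb stacks thirds, so the chord tones use letter names E-G-B
Root: Eb
Major 3rd above Eb: G
Perfect 5th above Eb: Bb
The 3rd = G


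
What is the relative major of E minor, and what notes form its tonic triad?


The relative major shares the key signature and is a minor 3rd above the minor tonic
A minor 3rd above E is G
→ relative major of E minor is G major
Tonic triad of G major = root + major 3rd + perfect 5th = G B D
= G major; triad = G B D


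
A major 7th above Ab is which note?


A 7th spans 7 letter names, so from A we land on G
A major 7th = 11 semitones above Ab
Spell G at that pitch: G
= G


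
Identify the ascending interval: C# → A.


Reasoning:
Letter names: C → A spans 6 letter names → a 6th
Semitones: C# → A = 8 half-steps
A 6th of 8 semitones is a minor 6th
= minor 6th


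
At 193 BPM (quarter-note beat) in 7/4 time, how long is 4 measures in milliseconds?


Quarter-note beat duration = 60000 / 193 ms
Beats per measure (7/4) = 7
One measure = 7 × 60000 / 193 = 420000 / 193 ms
4 measures = 4 × 420000 / 193 = 1680000 / 193
= 8704.7 ms


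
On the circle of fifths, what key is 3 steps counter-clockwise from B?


Each counter-clockwise step moves down a perfect 5th (= up a perfect 4th)
From B: B → E → A → D
= D


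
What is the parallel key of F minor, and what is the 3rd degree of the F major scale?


Reasoning:
Parallel keys share the same tonic but differ in mode
F minor → parallel is F major
F major scale: F G A Bb C D E
= F major; 3rd degree = A


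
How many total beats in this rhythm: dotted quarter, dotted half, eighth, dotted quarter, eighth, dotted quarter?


Beat values:
  dotted quarter = 1.5 beats
  dotted half = 3 beats
  eighth = 0.5 beats
  dotted quarter = 1.5 beats
  eighth = 0.5 beats
  dotted quarter = 1.5 beats
Sum = 1.5 + 3 + 0.5 + 1.5 + 0.5 + 1.5
= 8.5 beats


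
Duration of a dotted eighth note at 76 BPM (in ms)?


One quarter-note beat = 60000 / BPM = 60000 / 76 ms
Dotted eighth note = 3/4 × quarter note
Duration = 3/4 × 60000 / 76 = 45000 / 76
= 592.1 ms


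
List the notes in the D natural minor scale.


Solution.
Natural minor scale pattern: W-H-W-W-H-W-W (2-1-2-2-1-2-2 semitones)
Starting from D:
  D + 2 semitones → E
  E + 1 semitone → F
  F + 2 semitones → G
  G + 2 semitones → A
  A + 1 semitone → Bb
  Bb + 2 semitones → C
  C + 2 semitones → D
Scale = D E F G A Bb C


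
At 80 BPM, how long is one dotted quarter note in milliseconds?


Reasoning:
One quarter-note beat = 60000 / BPM = 60000 / 80 ms
Dotted quarter note = 3/2 × quarter note
Duration = 3/2 × 60000 / 80 = 90000 / 80
= 1125.0 ms


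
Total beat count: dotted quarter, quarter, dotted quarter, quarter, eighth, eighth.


Beat values:
  dotted quarter = 1.5 beats
  quarter = 1 beat
  dotted quarter = 1.5 beats
  quarter = 1 beat
  eighth = 0.5 beats
  eighth = 0.5 beats
Sum = 1.5 + 1 + 1.5 + 1 + 0.5 + 0.5
= 6 beats


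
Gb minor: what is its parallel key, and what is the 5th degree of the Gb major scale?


Parallel keys share the same tonic but differ in mode
Gb minor → parallel is Gb major
Gb major scale: Gb Ab Bb Cb Db Eb F
= Gb major; 5th degree = Db


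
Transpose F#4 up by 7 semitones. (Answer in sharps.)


F#4: chromatic position 6 in octave 4 → absolute = 4×12 + 6 = 54
Transpose up 7: 54 + 7 = 61
61 = 5×12 + 1 → C# in octave 5
Result = C#5


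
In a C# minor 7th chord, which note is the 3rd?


Reasoning:
Minor 7th chord = root + minor 3rd + perfect 5th + minor 7th
Seventh chords stack in thirds, so the letter names are C-E-G-B
Root: C#
Minor 3rd above C#: E
Perfect 5th above C#: G#
Minor 7th above C#: B
The 3rd = E


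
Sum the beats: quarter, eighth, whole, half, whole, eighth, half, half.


Reasoning:
Beat values:
  quarter = 1 beat
  eighth = 0.5 beats
  whole = 4 beats
  half = 2 beats
  whole = 4 beats
  eighth = 0.5 beats
  half = 2 beats
  half = 2 beats
Sum = 1 + 0.5 + 4 + 2 + 4 + 0.5 + 2 + 2
= 16 beats


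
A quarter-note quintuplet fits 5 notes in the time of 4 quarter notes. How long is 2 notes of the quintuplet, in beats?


Let's work it out.
Quintuplet: 5 notes occupy the space of 4 quarter notes
Space = 4 × 1 = 4 beats
Each quintuplet note = 4 / 5 = 4/5 beats
2 notes = 2 × 4/5 = 8/5
= 8/5 beats


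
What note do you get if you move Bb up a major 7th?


Working:
major 7th: 7 letter names, 11 semitones
Letter: B + 6 → A
Pitch: Bb + 11 semitones, spelled as an A → A
= A


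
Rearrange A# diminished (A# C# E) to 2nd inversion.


Working:
Root position: A# C# E
2nd inversion: move root and 3rd up an octave
Bass note: E
Notes (bottom to top) = E A# C#


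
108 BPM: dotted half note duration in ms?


One quarter-note beat = 60000 / BPM = 60000 / 108 ms
Dotted half note = 3 × quarter note
Duration = 3 × 60000 / 108 = 180000 / 108
= 1666.7 ms


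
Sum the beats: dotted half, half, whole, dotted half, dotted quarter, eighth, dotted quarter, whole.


Beat values:
  dotted half = 3 beats
  half = 2 beats
  whole = 4 beats
  dotted half = 3 beats
  dotted quarter = 1.5 beats
  eighth = 0.5 beats
  dotted quarter = 1.5 beats
  whole = 4 beats
Sum = 3 + 2 + 4 + 3 + 1.5 + 0.5 + 1.5 + 4
= 19.5 beats


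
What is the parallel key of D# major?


Parallel keys share the same tonic but differ in mode
D# major → parallel is D# minor
= D# minor


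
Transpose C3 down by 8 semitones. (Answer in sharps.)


C3: chromatic position 0 in octave 3 → absolute = 3×12 + 0 = 36
Transpose down 8: 36 - 8 = 28
28 = 2×12 + 4 → E in octave 2
Result = E2


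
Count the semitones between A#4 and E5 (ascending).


Absolute semitone position = octave×12 + chromatic position
A#4: 4×12 + 10 = 58
E5: 5×12 + 4 = 64
Difference = 64 - 58 = 6
= 6 semitones


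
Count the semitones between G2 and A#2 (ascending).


Working:
Absolute semitone position = octave×12 + chromatic position
G2: 2×12 + 7 = 31
A#2: 2×12 + 10 = 34
Difference = 34 - 31 = 3
= 3 semitones


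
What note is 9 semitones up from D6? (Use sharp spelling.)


Step by step:
D6: chromatic position 2 in octave 6 → absolute = 6×12 + 2 = 74
Transpose up 9: 74 + 9 = 83
83 = 6×12 + 11 → B in octave 6
Result = B6


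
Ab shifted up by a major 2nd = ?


Working:
major 2nd: 2 letter names, 2 semitones
Letter: A + 1 → B
Pitch: Ab + 2 semitones, spelled as a B → Bb
= Bb


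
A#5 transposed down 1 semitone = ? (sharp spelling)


Let's work it out.
A#5: chromatic position 10 in octave 5 → absolute = 5×12 + 10 = 70
Transpose down 1: 70 - 1 = 69
69 = 5×12 + 9 → A in octave 5
Result = A5


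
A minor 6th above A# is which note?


Reasoning:
A 6th spans 6 letter names, so from A we land on F
A minor 6th = 8 semitones above A#
Spell F at that pitch: F#
= F#


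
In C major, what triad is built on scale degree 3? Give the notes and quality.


Solution.
C major scale: C D E F G A B
Diatonic triad on degree 3 stacks scale notes 3, 5, 7: E G B
E→G = 3 semitones; E→B = 7 semitones → minor triad
= E G B (minor)


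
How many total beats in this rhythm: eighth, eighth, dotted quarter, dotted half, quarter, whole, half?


Working:
Beat values:
  eighth = 0.5 beats
  eighth = 0.5 beats
  dotted quarter = 1.5 beats
  dotted half = 3 beats
  quarter = 1 beat
  whole = 4 beats
  half = 2 beats
Sum = 0.5 + 0.5 + 1.5 + 3 + 1 + 4 + 2
= 12.5 beats


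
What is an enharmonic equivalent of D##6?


Let's work it out.
Enharmonic notes sound the same pitch but are spelled with different letter names
D## and E name the same pitch class
= E6


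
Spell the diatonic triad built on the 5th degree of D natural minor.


Let's work it out.
D natural minor scale: D E F G A Bb C
Diatonic triad on degree 5 stacks scale notes 5, 7, 2: A C E
A→C = 3 semitones; A→E = 7 semitones → minor triad
= A C E (minor)


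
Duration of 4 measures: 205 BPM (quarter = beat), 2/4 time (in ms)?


Quarter-note beat duration = 60000 / 205 ms
Beats per measure (2/4) = 2
One measure = 2 × 60000 / 205 = 120000 / 205 ms
4 measures = 4 × 120000 / 205 = 480000 / 205
= 2341.5 ms


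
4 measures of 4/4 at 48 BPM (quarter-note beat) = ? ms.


Step by step:
Quarter-note beat duration = 60000 / 48 ms
Beats per measure (4/4) = 4
One measure = 4 × 60000 / 48 = 240000 / 48 ms
4 measures = 4 × 240000 / 48 = 960000 / 48
= 20000.0 ms


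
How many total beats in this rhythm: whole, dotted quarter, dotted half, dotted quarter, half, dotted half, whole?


Step by step:
Beat values:
  whole = 4 beats
  dotted quarter = 1.5 beats
  dotted half = 3 beats
  dotted quarter = 1.5 beats
  half = 2 beats
  dotted half = 3 beats
  whole = 4 beats
Sum = 4 + 1.5 + 3 + 1.5 + 2 + 3 + 4
= 19 beats


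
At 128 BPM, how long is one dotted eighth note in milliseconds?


Working:
One quarter-note beat = 60000 / BPM = 60000 / 128 ms
Dotted eighth note = 3/4 × quarter note
Duration = 3/4 × 60000 / 128 = 45000 / 128
= 351.6 ms


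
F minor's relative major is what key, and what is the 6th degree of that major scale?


Solution.
The relative major shares the key signature and is a minor 3rd above the minor tonic
A minor 3rd above F is Ab
→ relative major of F minor is Ab major
Ab major scale: Ab Bb C Db Eb F G
= Ab major; 6th degree = F


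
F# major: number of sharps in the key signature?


Working:
Sharp major keys follow the circle of fifths: C(0), G(1), D(2), A(3), E(4), B(5), F#(6), C#(7)
F# major has 6 sharps
Order of sharps: F# C# G# D# A# E# B# → first 6: F#, C#, G#, D#, A#, E#
= 6 sharps


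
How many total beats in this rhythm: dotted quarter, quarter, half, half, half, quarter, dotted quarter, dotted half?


Working:
Beat values:
  dotted quarter = 1.5 beats
  quarter = 1 beat
  half = 2 beats
  half = 2 beats
  half = 2 beats
  quarter = 1 beat
  dotted quarter = 1.5 beats
  dotted half = 3 beats
Sum = 1.5 + 1 + 2 + 2 + 2 + 1 + 1.5 + 3
= 14 beats


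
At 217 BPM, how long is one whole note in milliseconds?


Let's work it out.
One quarter-note beat = 60000 / BPM = 60000 / 217 ms
Whole note = 4 × quarter note
Duration = 4 × 60000 / 217 = 240000 / 217
= 1106.0 ms


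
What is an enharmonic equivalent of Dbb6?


Reasoning:
Enharmonic notes sound the same pitch but are spelled with different letter names
Dbb and C name the same pitch class
= C6


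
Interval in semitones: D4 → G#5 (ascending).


Absolute semitone position = octave×12 + chromatic position
D4: 4×12 + 2 = 50
G#5: 5×12 + 8 = 68
Difference = 68 - 50 = 18
= 18 semitones


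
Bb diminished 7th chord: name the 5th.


Diminished 7th chord = root + minor 3rd + diminished 5th + diminished 7th
Seventh chords stack in thirds, so the letter names are B-D-F-A
Root: Bb
Minor 3rd above Bb: Db
Diminished 5th above Bb: Fb
Diminished 7th above Bb: Abb
The 5th = Fb


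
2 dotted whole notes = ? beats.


Solution.
Base whole note = 4 beats
Dot 1 adds half the previous value: +2
One dotted whole = 4 + 2 = 6
2 of them = 2 × 6 = 12
= 12 beats


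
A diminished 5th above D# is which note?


Solution.
A 5th spans 5 letter names, so from D we land on A
A diminished 5th = 6 semitones above D#
Spell A at that pitch: A
= A


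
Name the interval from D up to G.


Step by step:
Letter names: D → G spans 4 letter names → a 4th
Semitones: D → G = 5 half-steps
A 4th of 5 semitones is a perfect 4th
= perfect 4th


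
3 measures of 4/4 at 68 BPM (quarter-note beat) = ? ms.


Step by step:
Quarter-note beat duration = 60000 / 68 ms
Beats per measure (4/4) = 4
One measure = 4 × 60000 / 68 = 240000 / 68 ms
3 measures = 3 × 240000 / 68 = 720000 / 68
= 10588.2 ms


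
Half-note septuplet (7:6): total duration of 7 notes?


Septuplet: 7 notes occupy the space of 6 half notes
Space = 6 × 2 = 12 beats
Each septuplet note = 12 / 7 = 12/7 beats
7 notes = 7 × 12/7 = 12
= 12 beats


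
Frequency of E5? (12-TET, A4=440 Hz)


Let's work it out.
f = 440 × 2^(n/12) where n = semitones from A4
E5: 7 semitones from A4
f = 440 × 2^(7/12)
f = 659.26 Hz


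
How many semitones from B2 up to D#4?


Reasoning:
Absolute semitone position = octave×12 + chromatic position
B2: 2×12 + 11 = 35
D#4: 4×12 + 3 = 51
Difference = 51 - 35 = 16
= 16 semitones


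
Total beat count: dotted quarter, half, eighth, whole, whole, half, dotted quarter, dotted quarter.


Step by step:
Beat values:
  dotted quarter = 1.5 beats
  half = 2 beats
  eighth = 0.5 beats
  whole = 4 beats
  whole = 4 beats
  half = 2 beats
  dotted quarter = 1.5 beats
  dotted quarter = 1.5 beats
Sum = 1.5 + 2 + 0.5 + 4 + 4 + 2 + 1.5 + 1.5
= 17 beats


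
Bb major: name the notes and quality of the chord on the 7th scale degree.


Reasoning:
Bb major scale: Bb C D Eb F G A
Diatonic triad on degree 7 stacks scale notes 7, 2, 4: A C Eb
A→C = 3 semitones; A→Eb = 6 semitones → diminished triad
= A C Eb (diminished)


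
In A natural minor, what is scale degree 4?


Let's work it out.
Natural minor scale pattern: W-H-W-W-H-W-W (2-1-2-2-1-2-2 semitones)
Starting from A:
  A + 2 semitones → B
  B + 1 semitone → C
  C + 2 semitones → D
  D + 2 semitones → E
  E + 1 semitone → F
  F + 2 semitones → G
  G + 2 semitones → A
Scale: A B C D E F G
Degree 4 = D


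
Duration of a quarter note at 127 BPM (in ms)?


Step by step:
One quarter-note beat = 60000 / BPM = 60000 / 127 ms
Duration = 60000 / 127
= 472.4 ms


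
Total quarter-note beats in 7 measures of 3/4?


Let's work it out.
Time signature 3/4: the bottom number 4 means the quarter note gets one count
The top number 3 means 3 quarter-note beats per measure
Total = 3 × 7 measures
= 21 quarter-note beats


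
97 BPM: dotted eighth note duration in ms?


Working:
One quarter-note beat = 60000 / BPM = 60000 / 97 ms
Dotted eighth note = 3/4 × quarter note
Duration = 3/4 × 60000 / 97 = 45000 / 97
= 463.9 ms


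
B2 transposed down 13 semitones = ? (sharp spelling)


B2: chromatic position 11 in octave 2 → absolute = 2×12 + 11 = 35
Transpose down 13: 35 - 13 = 22
22 = 1×12 + 10 → A# in octave 1
Result = A#1


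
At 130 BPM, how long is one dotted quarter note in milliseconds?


Let's work it out.
One quarter-note beat = 60000 / BPM = 60000 / 130 ms
Dotted quarter note = 3/2 × quarter note
Duration = 3/2 × 60000 / 130 = 90000 / 130
= 692.3 ms


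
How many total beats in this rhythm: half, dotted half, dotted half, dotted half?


Reasoning:
Beat values:
  half = 2 beats
  dotted half = 3 beats
  dotted half = 3 beats
  dotted half = 3 beats
Sum = 2 + 3 + 3 + 3
= 11 beats


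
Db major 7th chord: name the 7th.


Reasoning:
Major 7th chord = root + major 3rd + perfect 5th + major 7th
Seventh chords stack in thirds, so the letter names are D-F-A-C
Root: Db
Major 3rd above Db: F
Perfect 5th above Db: Ab
Major 7th above Db: C
The 7th = C


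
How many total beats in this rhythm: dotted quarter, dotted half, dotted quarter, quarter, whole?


Working:
Beat values:
  dotted quarter = 1.5 beats
  dotted half = 3 beats
  dotted quarter = 1.5 beats
  quarter = 1 beat
  whole = 4 beats
Sum = 1.5 + 3 + 1.5 + 1 + 4
= 11 beats


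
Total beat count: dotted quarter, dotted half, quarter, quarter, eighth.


Working:
Beat values:
  dotted quarter = 1.5 beats
  dotted half = 3 beats
  quarter = 1 beat
  quarter = 1 beat
  eighth = 0.5 beats
Sum = 1.5 + 3 + 1 + 1 + 0.5
= 7 beats


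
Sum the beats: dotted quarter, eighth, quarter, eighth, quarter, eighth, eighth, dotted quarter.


Step by step:
Beat values:
  dotted quarter = 1.5 beats
  eighth = 0.5 beats
  quarter = 1 beat
  eighth = 0.5 beats
  quarter = 1 beat
  eighth = 0.5 beats
  eighth = 0.5 beats
  dotted quarter = 1.5 beats
Sum = 1.5 + 0.5 + 1 + 0.5 + 1 + 0.5 + 0.5 + 1.5
= 7 beats


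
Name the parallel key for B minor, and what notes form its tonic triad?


Parallel keys share the same tonic but differ in mode
B minor → parallel is B major
Tonic triad of B major = B D# F#
= B major; triad = B D# F#


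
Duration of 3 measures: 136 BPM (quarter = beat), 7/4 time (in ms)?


Solution.
Quarter-note beat duration = 60000 / 136 ms
Beats per measure (7/4) = 7
One measure = 7 × 60000 / 136 = 420000 / 136 ms
3 measures = 3 × 420000 / 136 = 1260000 / 136
= 9264.7 ms


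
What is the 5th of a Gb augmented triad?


Augmented triad = root + major 3rd (4 semitones) + augmented 5th (8 semitones)
A triad on Gb stacks thirds, so the chord tones use letter names G-B-D
Root: Gb
Major 3rd above Gb: Bb
Augmented 5th above Gb: D
The 5th = D


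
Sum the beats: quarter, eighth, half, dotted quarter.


Reasoning:
Beat values:
  quarter = 1 beat
  eighth = 0.5 beats
  half = 2 beats
  dotted quarter = 1.5 beats
Sum = 1 + 0.5 + 2 + 1.5
= 5 beats


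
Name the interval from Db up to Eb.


Reasoning:
Letter names: D → E spans 2 letter names → a 2nd
Semitones: Db → Eb = 2 half-steps
A 2nd of 2 semitones is a major 2nd
= major 2nd


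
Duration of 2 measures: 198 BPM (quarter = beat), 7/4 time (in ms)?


Quarter-note beat duration = 60000 / 198 ms
Beats per measure (7/4) = 7
One measure = 7 × 60000 / 198 = 420000 / 198 ms
2 measures = 2 × 420000 / 198 = 840000 / 198
= 4242.4 ms


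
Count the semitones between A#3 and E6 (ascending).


Working:
Absolute semitone position = octave×12 + chromatic position
A#3: 3×12 + 10 = 46
E6: 6×12 + 4 = 76
Difference = 76 - 46 = 30
= 30 semitones


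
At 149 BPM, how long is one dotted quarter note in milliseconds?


Solution.
One quarter-note beat = 60000 / BPM = 60000 / 149 ms
Dotted quarter note = 3/2 × quarter note
Duration = 3/2 × 60000 / 149 = 90000 / 149
= 604.0 ms


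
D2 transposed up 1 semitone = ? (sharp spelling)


Step by step:
D2: chromatic position 2 in octave 2 → absolute = 2×12 + 2 = 26
Transpose up 1: 26 + 1 = 27
27 = 2×12 + 3 → D# in octave 2
Result = D#2


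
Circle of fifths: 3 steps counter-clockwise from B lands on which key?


Solution.
Each counter-clockwise step moves down a perfect 5th (= up a perfect 4th)
From B: B → E → A → D
= D


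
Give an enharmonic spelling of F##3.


Working:
Enharmonic notes sound the same pitch but are spelled with different letter names
F## and G name the same pitch class
= G3


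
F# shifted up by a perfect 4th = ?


Reasoning:
perfect 4th: 4 letter names, 5 semitones
Letter: F + 3 → B
Pitch: F# + 5 semitones, spelled as a B → B
= B


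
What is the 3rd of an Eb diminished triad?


Step by step:
Diminished triad = root + minor 3rd (3 semitones) + diminished 5th (6 semitones)
A triad on Eb stacks thirds, so the chord tones use letter names E-G-B
Root: Eb
Minor 3rd above Eb: Gb
Diminished 5th above Eb: Bbb
The 3rd = Gb
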